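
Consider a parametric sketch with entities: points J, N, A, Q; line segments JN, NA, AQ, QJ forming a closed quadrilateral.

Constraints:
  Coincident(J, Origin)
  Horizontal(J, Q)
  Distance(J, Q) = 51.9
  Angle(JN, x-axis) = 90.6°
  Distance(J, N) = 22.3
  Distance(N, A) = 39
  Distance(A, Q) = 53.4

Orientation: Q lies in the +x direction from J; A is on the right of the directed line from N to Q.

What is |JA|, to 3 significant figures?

16.7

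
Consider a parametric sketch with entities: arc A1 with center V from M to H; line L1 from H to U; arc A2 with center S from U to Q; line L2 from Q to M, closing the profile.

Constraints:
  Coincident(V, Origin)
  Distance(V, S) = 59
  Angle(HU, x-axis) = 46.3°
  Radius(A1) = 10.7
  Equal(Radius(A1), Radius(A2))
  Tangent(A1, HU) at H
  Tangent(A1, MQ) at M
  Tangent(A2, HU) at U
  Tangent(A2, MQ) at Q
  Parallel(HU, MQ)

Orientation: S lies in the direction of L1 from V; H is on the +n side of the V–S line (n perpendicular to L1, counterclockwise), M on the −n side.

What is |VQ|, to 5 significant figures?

59.962

The slot axis is L1's direction at 46.3°, so u = (cos 46.3°, sin 46.3°) = (0.69088, 0.72297) and n = (−sin 46.3°, cos 46.3°) = (-0.72297, 0.69088). V is at the origin and S lies 59.0 along u from V, so S = 59.0·u = (40.762, 42.655). Tangency of A1 to both parallel lines with radius 10.7 puts H and M at V ± 10.7·n: H = (-7.7357, 7.3924), M = (7.7357, -7.3924). Equal radii place U and Q the same way about S: U = S + 10.7·n = (33.026, 50.048), Q = S − 10.7·n = (48.498, 35.263). Then |VQ| = |Q − V| = 59.962.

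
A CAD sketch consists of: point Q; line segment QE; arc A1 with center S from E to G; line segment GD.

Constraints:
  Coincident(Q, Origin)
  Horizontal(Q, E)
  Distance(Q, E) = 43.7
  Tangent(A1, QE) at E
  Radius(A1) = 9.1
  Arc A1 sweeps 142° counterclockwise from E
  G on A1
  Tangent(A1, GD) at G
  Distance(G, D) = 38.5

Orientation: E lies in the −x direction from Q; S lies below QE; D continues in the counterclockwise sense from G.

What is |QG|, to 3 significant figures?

51.9

Since A1 is tangent to QE there, SE ⟂ QE, so S = E + (0, -9.1) = (-43.7, -9.10). On A1, E sits at bearing 90° from S; a 142° counterclockwise sweep puts G at bearing 232°, so G = S + 9.1·(cos 232°, sin 232°) = (-49.3, -16.3). Then |QG| = |G − Q| = 51.9.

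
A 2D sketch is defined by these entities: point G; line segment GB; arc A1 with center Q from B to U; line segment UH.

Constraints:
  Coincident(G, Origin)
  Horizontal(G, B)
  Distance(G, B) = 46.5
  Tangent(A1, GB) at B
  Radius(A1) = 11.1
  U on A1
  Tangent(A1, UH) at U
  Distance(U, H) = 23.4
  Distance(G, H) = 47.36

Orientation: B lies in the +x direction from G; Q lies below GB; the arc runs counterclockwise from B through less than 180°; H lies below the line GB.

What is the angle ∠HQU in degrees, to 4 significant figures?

64.62°

G is at the origin; G and B share the same y with |GB| = 46.5 and B on the +x side, so B = (46.50, 0.000). Tangency of A1 to GB means the radius QB is perpendicular to GB, so Q = B + (0, -11.1) = (46.50, -11.10). Since QU ⟂ UH (tangency), |QH| = √(11.1² + 23.4²) = 25.90 regardless of where U sits on A1. So H lies on both circle(G, 47.36) and circle(Q, 25.90); the below-GB intersection is H = (33.49, -33.49). U is the foot of the tangent from H: U = (35.44, -10.17).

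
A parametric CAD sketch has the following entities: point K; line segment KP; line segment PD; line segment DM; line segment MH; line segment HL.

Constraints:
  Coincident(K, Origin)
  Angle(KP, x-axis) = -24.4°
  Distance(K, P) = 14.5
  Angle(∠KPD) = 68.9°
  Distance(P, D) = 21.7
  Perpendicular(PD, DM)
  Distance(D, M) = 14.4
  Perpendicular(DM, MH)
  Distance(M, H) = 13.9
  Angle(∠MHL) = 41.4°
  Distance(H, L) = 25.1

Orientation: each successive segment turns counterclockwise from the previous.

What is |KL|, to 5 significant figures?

26.564

K is at the origin; KP runs at -24.4° with length 14.5, so P = (13.205, -5.9900). ∠KPD = 68.9° gives PD at 86.700° from the x-axis; with |PD| = 21.7, D = (14.454, 15.674). The perpendicularity gives DM at right angles to PD, so DM runs at 176.70°; with |DM| = 14.4, M = (0.077930, 16.503). The perpendicularity gives MH at right angles to DM, so MH runs at -93.300°; with |MH| = 13.9, H = (-0.72221, 2.6260). ∠MHL = 41.4° gives HL at 45.300° from the x-axis; with |HL| = 25.1, L = (16.933, 20.467). Then |KL| = |L − K| = 26.564.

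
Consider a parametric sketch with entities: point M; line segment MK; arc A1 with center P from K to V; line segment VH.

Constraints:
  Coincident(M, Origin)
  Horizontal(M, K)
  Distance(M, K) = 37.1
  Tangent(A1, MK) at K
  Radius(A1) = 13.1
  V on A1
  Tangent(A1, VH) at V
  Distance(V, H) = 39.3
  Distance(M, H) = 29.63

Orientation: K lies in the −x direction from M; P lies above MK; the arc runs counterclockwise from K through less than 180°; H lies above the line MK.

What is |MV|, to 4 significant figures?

28.54

Checks: M.y = 0.00, K.y = 0.00 ✓; |PV| = 13.10 ✓; ∠(PV, VH) = 90.00° ✓; |VH| = 39.30 ✓; |MH| = 29.63 ✓.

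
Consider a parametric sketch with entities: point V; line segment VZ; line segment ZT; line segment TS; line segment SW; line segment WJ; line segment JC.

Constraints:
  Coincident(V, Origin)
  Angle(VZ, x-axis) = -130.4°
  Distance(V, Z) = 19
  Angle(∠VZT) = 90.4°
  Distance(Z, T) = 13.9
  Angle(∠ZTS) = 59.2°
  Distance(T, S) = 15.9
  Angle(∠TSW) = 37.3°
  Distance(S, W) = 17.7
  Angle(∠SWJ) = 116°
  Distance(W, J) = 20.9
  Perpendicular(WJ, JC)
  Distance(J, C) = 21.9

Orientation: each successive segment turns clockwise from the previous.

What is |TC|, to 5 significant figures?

19.531

V is at the origin; VZ runs at -130.4° with length 19.0, so Z = (-12.314, -14.469). ∠VZT = 90.4° gives ZT at 140.00° from the x-axis; with |ZT| = 13.9, T = (-22.962, -5.5345). ∠ZTS = 59.2° gives TS at 19.200° from the x-axis; with |TS| = 15.9, S = (-7.9467, -0.30550). ∠TSW = 37.3° gives SW at -123.50° from the x-axis; with |SW| = 17.7, W = (-17.716, -15.065). ∠SWJ = 116.0° gives WJ at 172.50° from the x-axis; with |WJ| = 20.9, J = (-38.437, -12.337). WJ is perpendicular to JC, so JC runs at 82.500°; with |JC| = 21.9, C = (-35.579, 9.3754). Then |TC| = |C − T| = 19.531.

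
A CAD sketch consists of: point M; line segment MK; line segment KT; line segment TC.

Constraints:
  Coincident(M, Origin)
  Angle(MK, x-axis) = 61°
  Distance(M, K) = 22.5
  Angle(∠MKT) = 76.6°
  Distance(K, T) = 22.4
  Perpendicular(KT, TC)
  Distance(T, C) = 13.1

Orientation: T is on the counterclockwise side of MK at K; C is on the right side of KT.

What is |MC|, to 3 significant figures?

39.0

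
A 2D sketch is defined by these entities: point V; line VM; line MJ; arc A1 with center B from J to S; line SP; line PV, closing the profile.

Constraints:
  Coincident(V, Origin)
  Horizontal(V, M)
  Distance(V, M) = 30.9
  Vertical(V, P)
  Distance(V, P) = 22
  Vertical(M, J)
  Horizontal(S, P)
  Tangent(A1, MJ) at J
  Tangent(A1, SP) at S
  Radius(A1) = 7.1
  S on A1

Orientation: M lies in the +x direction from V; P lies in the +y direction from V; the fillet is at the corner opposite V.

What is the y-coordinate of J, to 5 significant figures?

14.900

V is at the origin; V and M share the same y with |VM| = 30.9 and M on the +x side, so M = (30.900, 0.0000). V and P share the same x with |VP| = 22.0 and P on the +y side, so P = (0.0000, 22.000). The virtual corner opposite V is at (30.900, 22.000). A1 meets MJ tangentially, so BJ is at right angles to MJ and since A1 is tangent to SP there, BS ⟂ SP, with radius 7.1, so the center B sits 7.1 in from both sides at B = (23.800, 14.900). That places the tangent points at J = (30.900, 14.900) on MJ and S = (23.800, 22.000) on SP. So J.y = 14.900.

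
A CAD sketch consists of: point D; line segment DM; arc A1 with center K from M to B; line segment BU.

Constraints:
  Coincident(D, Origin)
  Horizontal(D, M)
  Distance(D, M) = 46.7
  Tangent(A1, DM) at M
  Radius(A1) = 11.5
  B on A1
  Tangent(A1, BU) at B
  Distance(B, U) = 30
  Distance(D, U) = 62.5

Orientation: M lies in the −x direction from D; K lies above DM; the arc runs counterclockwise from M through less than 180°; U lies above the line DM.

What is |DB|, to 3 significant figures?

38.7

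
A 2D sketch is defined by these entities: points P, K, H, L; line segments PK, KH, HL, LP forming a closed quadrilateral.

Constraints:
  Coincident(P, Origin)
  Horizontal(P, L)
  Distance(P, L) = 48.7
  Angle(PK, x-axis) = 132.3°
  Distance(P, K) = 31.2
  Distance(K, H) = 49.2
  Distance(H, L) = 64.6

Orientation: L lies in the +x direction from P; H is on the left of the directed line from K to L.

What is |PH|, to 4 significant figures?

57.86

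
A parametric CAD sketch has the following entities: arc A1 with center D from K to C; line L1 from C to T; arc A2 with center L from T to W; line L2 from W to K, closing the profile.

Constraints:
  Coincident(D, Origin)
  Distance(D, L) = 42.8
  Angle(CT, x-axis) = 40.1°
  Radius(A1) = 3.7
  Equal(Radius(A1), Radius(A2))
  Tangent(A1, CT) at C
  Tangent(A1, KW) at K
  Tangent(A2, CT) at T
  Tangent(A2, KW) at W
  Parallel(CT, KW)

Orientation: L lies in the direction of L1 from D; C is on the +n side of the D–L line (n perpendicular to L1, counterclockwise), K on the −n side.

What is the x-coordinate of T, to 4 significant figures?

30.36

The slot axis is L1's direction at 40.1°, so u = (cos 40.1°, sin 40.1°) = (0.7649, 0.6441) and n = (−sin 40.1°, cos 40.1°) = (-0.6441, 0.7649). D is at the origin and L lies 42.8 along u from D, so L = 42.8·u = (32.74, 27.57). Tangency of A1 to both parallel lines with radius 3.7 puts C and K at D ± 3.7·n: C = (-2.383, 2.830), K = (2.383, -2.830). Equal radii place T and W the same way about L: T = L + 3.7·n = (30.36, 30.40), W = L − 3.7·n = (35.12, 24.74). So T.x = 30.36.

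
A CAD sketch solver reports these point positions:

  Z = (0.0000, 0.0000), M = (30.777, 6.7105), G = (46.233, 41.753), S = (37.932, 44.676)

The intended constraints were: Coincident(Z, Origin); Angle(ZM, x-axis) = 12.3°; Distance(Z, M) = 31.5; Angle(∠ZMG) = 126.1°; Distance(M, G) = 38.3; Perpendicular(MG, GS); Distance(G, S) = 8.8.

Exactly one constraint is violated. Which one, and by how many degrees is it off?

Perpendicular(MG, GS) — off by 4.40°.

Z = (0.00, 0.00) ✓; ZM at 12.30° ✓; |ZM| = 31.50 ✓; ∠ZMG = 126.1° ✓; |MG| = 38.30 ✓; ∠(MG, GS) = 94.40° ✗; |GS| = 8.801 ✓.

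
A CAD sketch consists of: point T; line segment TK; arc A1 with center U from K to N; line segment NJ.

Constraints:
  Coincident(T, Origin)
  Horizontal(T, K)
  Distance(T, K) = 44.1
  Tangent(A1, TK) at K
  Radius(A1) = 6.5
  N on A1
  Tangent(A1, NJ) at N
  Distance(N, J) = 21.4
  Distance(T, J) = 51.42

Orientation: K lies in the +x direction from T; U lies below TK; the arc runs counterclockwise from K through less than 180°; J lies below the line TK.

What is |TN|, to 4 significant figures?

38.60

Checks: |UN| = 6.500 ✓; ∠(UN, NJ) = 90.00° ✓; |NJ| = 21.40 ✓; |TJ| = 51.42 ✓.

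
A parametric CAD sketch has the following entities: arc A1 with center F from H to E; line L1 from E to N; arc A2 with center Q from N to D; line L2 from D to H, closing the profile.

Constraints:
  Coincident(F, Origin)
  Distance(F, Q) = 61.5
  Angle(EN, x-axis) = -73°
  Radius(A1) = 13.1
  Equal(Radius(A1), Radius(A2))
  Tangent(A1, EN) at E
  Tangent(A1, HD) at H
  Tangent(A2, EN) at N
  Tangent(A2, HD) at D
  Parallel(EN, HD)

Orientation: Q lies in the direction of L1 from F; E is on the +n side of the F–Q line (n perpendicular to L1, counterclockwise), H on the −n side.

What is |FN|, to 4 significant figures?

62.88

The slot axis is L1's direction at -73.0°, so u = (cos -73.0°, sin -73.0°) = (0.2924, -0.9563) and n = (−sin -73.0°, cos -73.0°) = (0.9563, 0.2924). F is at the origin and Q lies 61.5 along u from F, so Q = 61.5·u = (17.98, -58.81). Tangency of A1 to both parallel lines with radius 13.1 puts E and H at F ± 13.1·n: E = (12.53, 3.830), H = (-12.53, -3.830). Equal radii place N and D the same way about Q: N = Q + 13.1·n = (30.51, -54.98), D = Q − 13.1·n = (5.453, -62.64). Then |FN| = |N − F| = 62.88.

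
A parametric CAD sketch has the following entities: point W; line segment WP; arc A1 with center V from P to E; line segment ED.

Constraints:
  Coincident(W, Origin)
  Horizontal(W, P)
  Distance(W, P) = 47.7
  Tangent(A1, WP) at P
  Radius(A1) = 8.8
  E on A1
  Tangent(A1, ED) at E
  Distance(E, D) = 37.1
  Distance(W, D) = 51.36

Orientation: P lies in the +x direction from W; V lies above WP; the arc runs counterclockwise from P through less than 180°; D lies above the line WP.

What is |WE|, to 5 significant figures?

56.178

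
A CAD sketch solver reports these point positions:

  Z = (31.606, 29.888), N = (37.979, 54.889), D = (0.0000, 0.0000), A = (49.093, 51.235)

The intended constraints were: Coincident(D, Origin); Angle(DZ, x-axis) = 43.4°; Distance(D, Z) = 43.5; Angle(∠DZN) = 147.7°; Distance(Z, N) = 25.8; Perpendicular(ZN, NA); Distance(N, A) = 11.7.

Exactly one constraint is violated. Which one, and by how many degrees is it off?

Perpendicular(ZN, NA) — off by 3.90°.

D = (0.00, 0.00) ✓; DZ at 43.40° ✓; |DZ| = 43.50 ✓; ∠DZN = 147.7° ✓; |ZN| = 25.80 ✓; ∠(ZN, NA) = 93.90° ✗; |NA| = 11.70 ✓.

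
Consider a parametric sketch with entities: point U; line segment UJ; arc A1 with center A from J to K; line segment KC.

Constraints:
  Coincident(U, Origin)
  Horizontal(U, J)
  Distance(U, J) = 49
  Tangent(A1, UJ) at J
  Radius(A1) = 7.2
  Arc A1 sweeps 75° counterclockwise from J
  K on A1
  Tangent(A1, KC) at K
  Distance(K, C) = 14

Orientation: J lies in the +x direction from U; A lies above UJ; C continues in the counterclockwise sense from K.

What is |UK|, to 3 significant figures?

56.2

U is at the origin; UJ is horizontal with |UJ| = 49.0 and J on the +x side, so J = (49.0, 0.00). The tangent condition forces AJ to be normal to UJ, so A = J + (0, 7.2) = (49.0, 7.20). On A1, J sits at bearing -90° from A; a 75° counterclockwise sweep puts K at bearing -15°, so K = A + 7.2·(cos -15°, sin -15°) = (56.0, 5.34). Then |UK| = |K − U| = 56.2.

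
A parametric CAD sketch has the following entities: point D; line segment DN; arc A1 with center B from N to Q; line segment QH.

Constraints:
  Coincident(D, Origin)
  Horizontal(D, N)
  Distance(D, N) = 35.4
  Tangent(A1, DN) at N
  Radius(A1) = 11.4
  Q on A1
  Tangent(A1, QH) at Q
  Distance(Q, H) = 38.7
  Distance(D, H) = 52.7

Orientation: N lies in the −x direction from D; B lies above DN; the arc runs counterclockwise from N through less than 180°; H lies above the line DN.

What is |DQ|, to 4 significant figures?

26.14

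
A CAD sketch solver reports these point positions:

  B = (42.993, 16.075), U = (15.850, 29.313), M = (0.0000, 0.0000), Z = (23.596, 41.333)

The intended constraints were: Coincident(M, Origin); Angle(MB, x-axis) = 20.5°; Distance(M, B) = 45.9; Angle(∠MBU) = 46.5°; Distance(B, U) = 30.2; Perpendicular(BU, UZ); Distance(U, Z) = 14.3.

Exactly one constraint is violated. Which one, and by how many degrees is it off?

Perpendicular(BU, UZ) — off by 6.80°.

M = (0.00, 0.00) ✓; MB at 20.50° ✓; |MB| = 45.90 ✓; ∠MBU = 46.50° ✓; |BU| = 30.20 ✓; ∠(BU, UZ) = 96.80° ✗; |UZ| = 14.30 ✓.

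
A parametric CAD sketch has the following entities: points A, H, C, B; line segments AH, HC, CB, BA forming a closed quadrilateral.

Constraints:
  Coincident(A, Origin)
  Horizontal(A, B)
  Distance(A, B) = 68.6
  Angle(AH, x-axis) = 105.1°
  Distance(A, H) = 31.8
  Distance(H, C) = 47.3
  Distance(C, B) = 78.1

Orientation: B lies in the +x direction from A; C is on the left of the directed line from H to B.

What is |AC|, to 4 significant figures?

69.16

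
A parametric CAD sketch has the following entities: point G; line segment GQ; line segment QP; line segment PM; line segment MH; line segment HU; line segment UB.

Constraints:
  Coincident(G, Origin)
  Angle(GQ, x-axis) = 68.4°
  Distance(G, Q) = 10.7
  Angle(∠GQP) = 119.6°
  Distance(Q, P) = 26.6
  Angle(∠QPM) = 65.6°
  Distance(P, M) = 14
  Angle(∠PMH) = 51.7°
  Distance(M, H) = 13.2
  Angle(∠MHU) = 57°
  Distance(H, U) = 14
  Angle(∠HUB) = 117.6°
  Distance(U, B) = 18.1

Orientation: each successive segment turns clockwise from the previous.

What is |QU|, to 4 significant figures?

28.79

∠PMH = 51.7° gives MH at 125.3° from the x-axis; with |MH| = 13.2, H = (18.70, 10.99). ∠MHU = 57.0° gives HU at 2.300° from the x-axis; with |HU| = 14.0, U = (32.69, 11.56). Then |QU| = |U − Q| = 28.79.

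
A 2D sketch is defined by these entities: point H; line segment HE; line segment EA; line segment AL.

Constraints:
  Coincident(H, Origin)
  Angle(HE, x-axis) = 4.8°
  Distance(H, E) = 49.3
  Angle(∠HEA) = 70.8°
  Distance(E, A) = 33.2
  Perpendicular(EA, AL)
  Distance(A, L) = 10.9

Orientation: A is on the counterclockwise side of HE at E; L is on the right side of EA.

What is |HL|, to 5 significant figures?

59.916

∠HEA = 70.8°, so EA runs at 4.8° + (180° − 70.8°) = 114.00° from the x-axis; with |EA| = 33.2, A = E + 33.2·(cos 114.00°, sin 114.00°) = (35.623, 34.455). EA is perpendicular to AL; with |AL| = 10.9 on the right of EA, L = A + 10.9·(0.91355, 0.40674) = (45.581, 38.888). Then |HL| = |L − H| = 59.916.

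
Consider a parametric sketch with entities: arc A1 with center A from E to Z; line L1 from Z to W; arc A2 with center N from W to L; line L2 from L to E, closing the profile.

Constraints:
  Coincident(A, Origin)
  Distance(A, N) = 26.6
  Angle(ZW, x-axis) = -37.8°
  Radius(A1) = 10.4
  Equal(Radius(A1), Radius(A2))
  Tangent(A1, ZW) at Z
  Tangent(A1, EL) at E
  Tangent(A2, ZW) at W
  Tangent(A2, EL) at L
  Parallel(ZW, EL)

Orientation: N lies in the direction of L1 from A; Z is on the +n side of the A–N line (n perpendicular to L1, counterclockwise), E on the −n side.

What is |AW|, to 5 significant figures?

28.561

Tangency of A1 to both parallel lines with radius 10.4 puts Z and E at A ± 10.4·n: Z = (6.3742, 8.2176), E = (-6.3742, -8.2176). Equal radii place W and L the same way about N: W = N + 10.4·n = (27.392, -8.0857), L = N − 10.4·n = (14.644, -24.521). Then |AW| = |W − A| = 28.561.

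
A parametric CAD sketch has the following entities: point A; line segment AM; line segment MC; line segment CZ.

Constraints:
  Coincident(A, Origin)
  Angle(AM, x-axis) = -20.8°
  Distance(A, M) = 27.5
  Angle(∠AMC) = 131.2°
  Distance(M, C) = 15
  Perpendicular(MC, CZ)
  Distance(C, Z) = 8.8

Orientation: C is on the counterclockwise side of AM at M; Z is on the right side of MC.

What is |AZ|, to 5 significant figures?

44.343

∠AMC = 131.2°, so MC runs at -20.8° + (180° − 131.2°) = 28.000° from the x-axis; with |MC| = 15.0, C = M + 15.0·(cos 28.000°, sin 28.000°) = (38.952, -2.7234). MC ⟂ CZ; with |CZ| = 8.8 on the right of MC, Z = C + 8.8·(0.46947, -0.88295) = (43.083, -10.493). Then |AZ| = |Z − A| = 44.343.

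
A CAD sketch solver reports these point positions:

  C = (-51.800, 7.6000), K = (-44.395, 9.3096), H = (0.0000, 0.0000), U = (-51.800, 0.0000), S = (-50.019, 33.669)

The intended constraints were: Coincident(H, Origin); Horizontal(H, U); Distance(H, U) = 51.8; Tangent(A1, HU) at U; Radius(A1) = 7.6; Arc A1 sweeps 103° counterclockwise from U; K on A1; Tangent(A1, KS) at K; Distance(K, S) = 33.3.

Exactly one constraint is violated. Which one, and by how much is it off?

Distance(K, S) = 33.3 — off by 8.30.

H = (0.00, 0.00) ✓; H.y = 0.00, U.y = 0.00 ✓; |HU| = 51.80 ✓; ∠(CU, UH) = 90.00° ✓; |CU| = 7.600 ✓; bearing(C→K) − bearing(C→U) = 103.0° ✓; |CK| = 7.600 ✓; ∠(CK, KS) = 90.00° ✓; |KS| = 25.00 ✗.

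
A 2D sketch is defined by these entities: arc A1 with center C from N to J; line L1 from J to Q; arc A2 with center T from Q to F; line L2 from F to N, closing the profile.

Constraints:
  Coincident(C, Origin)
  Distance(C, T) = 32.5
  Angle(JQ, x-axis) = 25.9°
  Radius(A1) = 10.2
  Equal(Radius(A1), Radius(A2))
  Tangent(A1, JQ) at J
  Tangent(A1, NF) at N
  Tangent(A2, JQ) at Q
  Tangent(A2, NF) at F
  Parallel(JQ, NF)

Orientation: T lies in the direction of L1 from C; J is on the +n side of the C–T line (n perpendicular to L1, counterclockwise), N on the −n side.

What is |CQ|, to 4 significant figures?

34.06

Tangency of A1 to both parallel lines with radius 10.2 puts J and N at C ± 10.2·n: J = (-4.455, 9.175), N = (4.455, -9.175). Equal radii place Q and F the same way about T: Q = T + 10.2·n = (24.78, 23.37), F = T − 10.2·n = (33.69, 5.021). Then |CQ| = |Q − C| = 34.06.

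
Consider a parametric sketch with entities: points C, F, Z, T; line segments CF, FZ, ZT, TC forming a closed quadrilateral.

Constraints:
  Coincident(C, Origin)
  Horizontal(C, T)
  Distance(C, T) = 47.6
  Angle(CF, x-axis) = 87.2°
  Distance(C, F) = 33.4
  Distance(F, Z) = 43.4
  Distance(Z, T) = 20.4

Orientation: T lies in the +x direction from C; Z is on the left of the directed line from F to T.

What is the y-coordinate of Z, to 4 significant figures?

19.84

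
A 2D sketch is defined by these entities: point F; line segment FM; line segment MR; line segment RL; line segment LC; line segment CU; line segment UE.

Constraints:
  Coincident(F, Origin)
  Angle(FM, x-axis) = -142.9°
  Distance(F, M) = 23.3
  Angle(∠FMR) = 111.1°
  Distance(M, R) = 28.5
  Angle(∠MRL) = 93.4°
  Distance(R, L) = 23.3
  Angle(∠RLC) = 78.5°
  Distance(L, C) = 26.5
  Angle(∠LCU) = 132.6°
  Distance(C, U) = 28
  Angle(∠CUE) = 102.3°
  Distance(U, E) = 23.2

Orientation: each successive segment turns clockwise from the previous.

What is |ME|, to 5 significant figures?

20.789

F is at the origin; FM runs at -142.9° with length 23.3, so M = (-18.584, -14.055). ∠FMR = 111.1° gives MR at 148.20° from the x-axis; with |MR| = 28.5, R = (-42.806, 0.96349). ∠MRL = 93.4° gives RL at 61.600° from the x-axis; with |RL| = 23.3, L = (-31.724, 21.459). ∠RLC = 78.5° gives LC at -39.900° from the x-axis; with |LC| = 26.5, C = (-11.394, 4.4609). ∠LCU = 132.6° gives CU at -87.300° from the x-axis; with |CU| = 28.0, U = (-10.075, -23.508). ∠CUE = 102.3° gives UE at -165.00° from the x-axis; with |UE| = 23.2, E = (-32.484, -29.513). Then |ME| = |E − M| = 20.789.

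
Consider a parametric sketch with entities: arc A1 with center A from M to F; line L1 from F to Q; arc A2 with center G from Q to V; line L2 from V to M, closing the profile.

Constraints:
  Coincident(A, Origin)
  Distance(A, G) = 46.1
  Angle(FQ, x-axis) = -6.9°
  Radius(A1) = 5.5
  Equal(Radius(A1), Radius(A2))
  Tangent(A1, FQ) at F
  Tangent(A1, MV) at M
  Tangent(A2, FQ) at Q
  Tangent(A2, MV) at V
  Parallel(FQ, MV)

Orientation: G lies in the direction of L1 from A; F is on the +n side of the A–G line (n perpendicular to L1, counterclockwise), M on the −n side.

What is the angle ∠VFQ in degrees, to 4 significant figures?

13.42°

Tangency of A1 to both parallel lines with radius 5.5 puts F and M at A ± 5.5·n: F = (0.6608, 5.460), M = (-0.6608, -5.460). Equal radii place Q and V the same way about G: Q = G + 5.5·n = (46.43, -0.07814), V = G − 5.5·n = (45.11, -11.00). Then cos ∠VFQ = FV·FQ / (|FV||FQ|), giving 13.42°.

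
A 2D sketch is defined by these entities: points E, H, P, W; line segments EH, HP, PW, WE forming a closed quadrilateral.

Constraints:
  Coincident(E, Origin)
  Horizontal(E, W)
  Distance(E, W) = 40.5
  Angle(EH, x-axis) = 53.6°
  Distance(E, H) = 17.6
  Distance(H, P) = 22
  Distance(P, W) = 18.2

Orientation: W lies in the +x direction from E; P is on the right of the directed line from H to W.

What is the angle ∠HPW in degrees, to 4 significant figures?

111.1°

E is at the origin; E and W share the same y with |EW| = 40.5 and W in +x, so W = (40.5, 0). EH runs at 53.6° with |EH| = 17.6, so H = (10.44, 14.17). P is determined by |HP| = 22.0 and |PW| = 18.2 together: it lies at the intersection of circle(H, 22.0) and circle(W, 18.2). With |HW| = 33.23, the foot of the radical line on HW is 18.91 from H and the perpendicular offset is √(22.0² − 18.91²) = 11.24. Taking the right-of-HW solution: P = (22.76, -4.064).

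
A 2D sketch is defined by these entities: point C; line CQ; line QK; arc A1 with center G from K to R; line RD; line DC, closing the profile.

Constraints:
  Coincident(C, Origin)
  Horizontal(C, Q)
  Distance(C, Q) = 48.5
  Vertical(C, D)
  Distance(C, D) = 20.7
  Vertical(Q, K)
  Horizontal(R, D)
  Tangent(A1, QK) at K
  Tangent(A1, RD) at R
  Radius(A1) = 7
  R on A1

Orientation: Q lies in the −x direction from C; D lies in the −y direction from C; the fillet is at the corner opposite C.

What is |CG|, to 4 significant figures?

43.70

C is at the origin; CQ is horizontal with |CQ| = 48.5 and Q on the −x side, so Q = (-48.50, 0.000). C and D share the same x with |CD| = 20.7 and D on the −y side, so D = (0.000, -20.70). The virtual corner opposite C is at (-48.50, -20.70). Since A1 is tangent to QK there, GK ⟂ QK and since A1 is tangent to RD there, GR ⟂ RD, with radius 7.0, so the center G sits 7.0 in from both sides at G = (-41.50, -13.70). Then |CG| = |G − C| = 43.70.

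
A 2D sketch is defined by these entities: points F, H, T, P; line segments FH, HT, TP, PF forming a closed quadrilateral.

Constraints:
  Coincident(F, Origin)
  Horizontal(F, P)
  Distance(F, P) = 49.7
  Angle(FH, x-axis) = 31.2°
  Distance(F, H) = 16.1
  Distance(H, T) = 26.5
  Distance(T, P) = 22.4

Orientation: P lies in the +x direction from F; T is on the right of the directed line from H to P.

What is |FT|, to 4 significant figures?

33.03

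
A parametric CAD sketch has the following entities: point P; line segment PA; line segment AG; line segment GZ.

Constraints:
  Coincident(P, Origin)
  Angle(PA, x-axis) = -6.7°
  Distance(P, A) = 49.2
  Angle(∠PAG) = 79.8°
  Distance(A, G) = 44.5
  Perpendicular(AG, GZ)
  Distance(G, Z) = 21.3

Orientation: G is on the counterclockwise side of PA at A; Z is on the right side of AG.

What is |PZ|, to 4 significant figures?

78.37

P is at the origin; PA runs at -6.7° with length 49.2, so A = 49.2·(cos -6.7°, sin -6.7°) = (48.86, -5.740). ∠PAG = 79.8°, so AG runs at -6.7° + (180° − 79.8°) = 93.50° from the x-axis; with |AG| = 44.5, G = A + 44.5·(cos 93.50°, sin 93.50°) = (46.15, 38.68). AG ⟂ GZ; with |GZ| = 21.3 on the right of AG, Z = G + 21.3·(0.9981, 0.06105) = (67.41, 39.98). Then |PZ| = |Z − P| = 78.37.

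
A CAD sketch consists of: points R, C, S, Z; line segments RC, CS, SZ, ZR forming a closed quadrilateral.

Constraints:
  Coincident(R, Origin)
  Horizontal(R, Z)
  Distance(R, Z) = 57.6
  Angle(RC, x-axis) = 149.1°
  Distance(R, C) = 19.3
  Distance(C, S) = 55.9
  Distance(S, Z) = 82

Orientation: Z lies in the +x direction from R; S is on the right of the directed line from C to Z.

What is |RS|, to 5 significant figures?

46.855

Checks: |CS| = 55.90 ✓; |SZ| = 82.00 ✓.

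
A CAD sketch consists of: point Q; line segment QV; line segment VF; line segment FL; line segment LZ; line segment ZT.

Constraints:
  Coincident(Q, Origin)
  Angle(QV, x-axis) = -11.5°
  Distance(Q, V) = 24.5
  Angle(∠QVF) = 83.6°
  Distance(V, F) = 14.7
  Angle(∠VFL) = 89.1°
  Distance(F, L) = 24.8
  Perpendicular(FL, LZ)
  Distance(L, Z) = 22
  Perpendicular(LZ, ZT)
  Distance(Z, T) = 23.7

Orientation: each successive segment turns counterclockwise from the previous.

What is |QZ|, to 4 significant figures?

10.42

Q is at the origin; QV runs at -11.5° with length 24.5, so V = (24.01, -4.885). ∠QVF = 83.6° gives VF at 84.90° from the x-axis; with |VF| = 14.7, F = (25.31, 9.757). ∠VFL = 89.1° gives FL at 175.8° from the x-axis; with |FL| = 24.8, L = (0.5815, 11.57). The perpendicularity gives LZ at right angles to FL, so LZ runs at -94.20°; with |LZ| = 22.0, Z = (-1.030, -10.37). Then |QZ| = |Z − Q| = 10.42.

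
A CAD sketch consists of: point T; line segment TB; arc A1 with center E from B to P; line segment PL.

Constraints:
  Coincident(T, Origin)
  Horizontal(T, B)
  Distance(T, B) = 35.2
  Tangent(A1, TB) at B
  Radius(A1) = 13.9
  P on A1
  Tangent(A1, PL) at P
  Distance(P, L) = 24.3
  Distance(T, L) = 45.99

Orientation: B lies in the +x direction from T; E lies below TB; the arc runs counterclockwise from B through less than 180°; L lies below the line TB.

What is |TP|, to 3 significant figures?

26.2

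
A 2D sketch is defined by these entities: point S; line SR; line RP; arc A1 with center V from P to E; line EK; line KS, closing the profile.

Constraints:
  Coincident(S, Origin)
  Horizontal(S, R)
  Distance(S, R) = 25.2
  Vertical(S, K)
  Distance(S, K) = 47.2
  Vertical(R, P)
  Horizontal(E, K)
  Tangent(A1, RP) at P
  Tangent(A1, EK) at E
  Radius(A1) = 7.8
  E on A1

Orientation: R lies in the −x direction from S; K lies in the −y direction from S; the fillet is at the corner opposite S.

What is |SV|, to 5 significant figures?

43.071

S is at the origin; S and R share the same y with |SR| = 25.2 and R on the −x side, so R = (-25.200, 0.0000). S and K share the same x with |SK| = 47.2 and K on the −y side, so K = (0.0000, -47.200). The virtual corner opposite S is at (-25.200, -47.200). Since A1 is tangent to RP there, VP ⟂ RP and tangency of A1 to EK means the radius VE is perpendicular to EK, with radius 7.8, so the center V sits 7.8 in from both sides at V = (-17.400, -39.400). Then |SV| = |V − S| = 43.071.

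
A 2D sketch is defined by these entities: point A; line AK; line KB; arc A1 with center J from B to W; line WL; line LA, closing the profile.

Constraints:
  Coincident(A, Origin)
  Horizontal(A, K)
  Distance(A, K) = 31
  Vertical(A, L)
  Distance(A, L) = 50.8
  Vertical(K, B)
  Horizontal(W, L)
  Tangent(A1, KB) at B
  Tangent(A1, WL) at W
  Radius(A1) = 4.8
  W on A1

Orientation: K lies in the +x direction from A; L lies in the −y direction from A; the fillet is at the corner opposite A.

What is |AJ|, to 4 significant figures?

52.94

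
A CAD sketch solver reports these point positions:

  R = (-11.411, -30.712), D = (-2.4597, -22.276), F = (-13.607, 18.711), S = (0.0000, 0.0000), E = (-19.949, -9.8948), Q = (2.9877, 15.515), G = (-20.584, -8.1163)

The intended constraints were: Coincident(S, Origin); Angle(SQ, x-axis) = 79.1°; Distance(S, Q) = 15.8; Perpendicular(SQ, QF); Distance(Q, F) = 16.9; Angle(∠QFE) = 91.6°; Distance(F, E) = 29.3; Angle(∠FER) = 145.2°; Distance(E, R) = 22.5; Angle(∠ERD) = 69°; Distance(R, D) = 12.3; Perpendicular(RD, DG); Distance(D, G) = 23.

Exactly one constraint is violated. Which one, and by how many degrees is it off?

Perpendicular(RD, DG) — off by 8.70°.

S = (0.00, 0.00) ✓; SQ at 79.10° ✓; |SQ| = 15.80 ✓; ∠(SQ, QF) = 90.00° ✓; |QF| = 16.90 ✓; ∠QFE = 91.60° ✓; |FE| = 29.30 ✓; ∠FER = 145.2° ✓; |ER| = 22.50 ✓; ∠ERD = 69.00° ✓; |RD| = 12.30 ✓; ∠(RD, DG) = 98.70° ✗; |DG| = 23.00 ✓.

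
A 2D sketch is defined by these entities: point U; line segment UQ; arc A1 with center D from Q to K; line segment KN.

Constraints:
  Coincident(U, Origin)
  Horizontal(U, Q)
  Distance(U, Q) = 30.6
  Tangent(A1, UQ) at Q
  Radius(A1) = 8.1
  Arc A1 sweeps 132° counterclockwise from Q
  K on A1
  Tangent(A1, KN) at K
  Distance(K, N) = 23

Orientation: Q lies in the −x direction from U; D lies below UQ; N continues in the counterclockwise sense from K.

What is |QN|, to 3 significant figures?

32.0

U is at the origin; U and Q share the same y with |UQ| = 30.6 and Q on the −x side, so Q = (-30.6, 0.00). A1 meets UQ tangentially, so DQ is at right angles to UQ, so D = Q + (0, -8.1) = (-30.6, -8.10). On A1, Q sits at bearing 90° from D; a 132° counterclockwise sweep puts K at bearing 222°, so K = D + 8.1·(cos 222°, sin 222°) = (-36.6, -13.5). The tangent condition forces DK to be normal to KN, so KN runs along (−sin 222°, cos 222°); with |KN| = 23.0, N = (-21.2, -30.6). Then |QN| = |N − Q| = 32.0.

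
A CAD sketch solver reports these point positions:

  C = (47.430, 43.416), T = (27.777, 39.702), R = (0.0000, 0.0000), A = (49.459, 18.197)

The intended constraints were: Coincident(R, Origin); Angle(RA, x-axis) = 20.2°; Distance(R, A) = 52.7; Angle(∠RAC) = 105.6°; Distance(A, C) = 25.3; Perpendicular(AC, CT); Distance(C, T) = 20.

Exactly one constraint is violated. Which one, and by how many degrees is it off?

Perpendicular(AC, CT) — off by 6.10°.

R = (0.00, 0.00) ✓; RA at 20.20° ✓; |RA| = 52.70 ✓; ∠RAC = 105.6° ✓; |AC| = 25.30 ✓; ∠(AC, CT) = 96.10° ✗; |CT| = 20.00 ✓.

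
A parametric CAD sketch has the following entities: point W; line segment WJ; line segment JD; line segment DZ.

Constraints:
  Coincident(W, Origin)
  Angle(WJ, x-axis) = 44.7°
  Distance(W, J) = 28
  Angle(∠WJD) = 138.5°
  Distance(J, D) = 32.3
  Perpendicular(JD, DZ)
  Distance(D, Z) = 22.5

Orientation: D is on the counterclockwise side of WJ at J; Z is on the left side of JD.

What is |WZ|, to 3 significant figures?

53.4

∠WJD = 138.5°, so JD runs at 44.7° + (180° − 138.5°) = 86.2° from the x-axis; with |JD| = 32.3, D = J + 32.3·(cos 86.2°, sin 86.2°) = (22.0, 51.9). JD is perpendicular to DZ; with |DZ| = 22.5 on the left of JD, Z = D + 22.5·(-0.998, 0.0663) = (-0.408, 53.4). Then |WZ| = |Z − W| = 53.4.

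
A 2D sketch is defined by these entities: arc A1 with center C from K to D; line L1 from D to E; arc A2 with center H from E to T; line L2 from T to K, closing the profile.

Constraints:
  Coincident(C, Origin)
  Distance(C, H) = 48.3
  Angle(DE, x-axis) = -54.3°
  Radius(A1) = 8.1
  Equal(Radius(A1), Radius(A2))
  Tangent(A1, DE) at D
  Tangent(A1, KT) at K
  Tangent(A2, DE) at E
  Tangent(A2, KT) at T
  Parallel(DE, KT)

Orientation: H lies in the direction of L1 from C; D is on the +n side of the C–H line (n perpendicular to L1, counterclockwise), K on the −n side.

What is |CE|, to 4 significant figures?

48.97

Tangency of A1 to both parallel lines with radius 8.1 puts D and K at C ± 8.1·n: D = (6.578, 4.727), K = (-6.578, -4.727). Equal radii place E and T the same way about H: E = H + 8.1·n = (34.76, -34.50), T = H − 8.1·n = (21.61, -43.95). Then |CE| = |E − C| = 48.97.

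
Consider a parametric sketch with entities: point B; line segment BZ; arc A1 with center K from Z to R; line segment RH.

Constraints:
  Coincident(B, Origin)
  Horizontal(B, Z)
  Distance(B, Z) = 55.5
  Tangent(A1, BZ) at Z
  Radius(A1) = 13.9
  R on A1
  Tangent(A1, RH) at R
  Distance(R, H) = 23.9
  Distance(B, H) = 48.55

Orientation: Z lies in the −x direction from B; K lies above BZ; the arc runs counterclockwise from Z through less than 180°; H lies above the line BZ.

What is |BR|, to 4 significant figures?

43.32

B is at the origin; B and Z share the same y with |BZ| = 55.5 and Z on the −x side, so Z = (-55.50, 0.000). The tangent condition forces KZ to be normal to BZ, so K = Z + (0, 13.9) = (-55.50, 13.90). Since KR ⟂ RH (tangency), |KH| = √(13.9² + 23.9²) = 27.65 regardless of where R sits on A1. So H lies on both circle(B, 48.55) and circle(K, 27.65); the above-BZ intersection is H = (-35.56, 33.05). R is the foot of the tangent from H: R = (-42.14, 10.08).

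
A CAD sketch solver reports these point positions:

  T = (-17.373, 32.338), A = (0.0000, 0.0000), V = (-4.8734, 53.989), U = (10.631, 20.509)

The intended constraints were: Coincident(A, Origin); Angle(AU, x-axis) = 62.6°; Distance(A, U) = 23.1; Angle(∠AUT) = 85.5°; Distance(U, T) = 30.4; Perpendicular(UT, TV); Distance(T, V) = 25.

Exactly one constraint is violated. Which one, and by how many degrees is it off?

Perpendicular(UT, TV) — off by 7.10°.

A = (0.00, 0.00) ✓; AU at 62.60° ✓; |AU| = 23.10 ✓; ∠AUT = 85.50° ✓; |UT| = 30.40 ✓; ∠(UT, TV) = 97.10° ✗; |TV| = 25.00 ✓.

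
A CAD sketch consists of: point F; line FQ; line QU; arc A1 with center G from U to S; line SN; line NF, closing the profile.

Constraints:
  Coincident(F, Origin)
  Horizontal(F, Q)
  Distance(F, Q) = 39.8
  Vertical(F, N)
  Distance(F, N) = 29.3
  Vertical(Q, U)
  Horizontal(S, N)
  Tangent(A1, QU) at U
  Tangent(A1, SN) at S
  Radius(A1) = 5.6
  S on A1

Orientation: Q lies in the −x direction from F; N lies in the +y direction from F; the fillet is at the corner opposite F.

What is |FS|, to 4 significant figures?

45.03

The virtual corner opposite F is at (-39.80, 29.30). Since A1 is tangent to QU there, GU ⟂ QU and A1 meets SN tangentially, so GS is at right angles to SN, with radius 5.6, so the center G sits 5.6 in from both sides at G = (-34.20, 23.70). That places the tangent points at U = (-39.80, 23.70) on QU and S = (-34.20, 29.30) on SN. Then |FS| = |S − F| = 45.03.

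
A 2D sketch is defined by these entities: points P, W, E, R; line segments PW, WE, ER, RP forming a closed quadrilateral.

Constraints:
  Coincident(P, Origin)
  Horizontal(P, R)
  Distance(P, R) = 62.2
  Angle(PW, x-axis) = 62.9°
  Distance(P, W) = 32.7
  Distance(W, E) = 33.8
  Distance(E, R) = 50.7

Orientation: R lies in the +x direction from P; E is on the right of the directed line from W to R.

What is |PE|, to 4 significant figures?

12.55

Checks: |WE| = 33.80 ✓; |ER| = 50.70 ✓.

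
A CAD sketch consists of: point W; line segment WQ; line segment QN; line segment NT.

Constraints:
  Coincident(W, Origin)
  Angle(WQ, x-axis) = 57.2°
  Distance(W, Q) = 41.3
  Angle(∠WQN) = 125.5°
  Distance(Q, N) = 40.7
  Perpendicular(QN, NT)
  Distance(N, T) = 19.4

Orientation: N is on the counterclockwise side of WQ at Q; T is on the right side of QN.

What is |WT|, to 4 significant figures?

83.64

W is at the origin; WQ runs at 57.2° with length 41.3, so Q = 41.3·(cos 57.2°, sin 57.2°) = (22.37, 34.72). ∠WQN = 125.5°, so QN runs at 57.2° + (180° − 125.5°) = 111.7° from the x-axis; with |QN| = 40.7, N = Q + 40.7·(cos 111.7°, sin 111.7°) = (7.324, 72.53). The perpendicularity gives NT at right angles to QN; with |NT| = 19.4 on the right of QN, T = N + 19.4·(0.9291, 0.3697) = (25.35, 79.70). Then |WT| = |T − W| = 83.64.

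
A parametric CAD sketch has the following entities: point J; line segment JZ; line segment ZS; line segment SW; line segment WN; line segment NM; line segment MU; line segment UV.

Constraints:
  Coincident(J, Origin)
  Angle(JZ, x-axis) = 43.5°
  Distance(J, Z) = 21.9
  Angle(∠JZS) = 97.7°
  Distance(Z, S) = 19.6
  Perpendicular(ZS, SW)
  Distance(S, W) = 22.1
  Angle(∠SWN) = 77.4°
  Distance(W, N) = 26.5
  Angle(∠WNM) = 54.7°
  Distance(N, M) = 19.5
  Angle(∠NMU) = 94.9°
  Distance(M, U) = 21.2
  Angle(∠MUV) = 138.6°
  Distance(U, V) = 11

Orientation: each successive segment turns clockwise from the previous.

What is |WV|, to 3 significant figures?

8.36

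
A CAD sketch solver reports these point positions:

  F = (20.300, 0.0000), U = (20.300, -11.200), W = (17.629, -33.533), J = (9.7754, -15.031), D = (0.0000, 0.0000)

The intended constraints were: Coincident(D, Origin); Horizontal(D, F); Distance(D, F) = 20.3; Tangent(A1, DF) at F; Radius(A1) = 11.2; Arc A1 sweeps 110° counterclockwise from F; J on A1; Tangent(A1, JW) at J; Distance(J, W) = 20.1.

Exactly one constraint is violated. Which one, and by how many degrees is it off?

Tangent(A1, JW) at J — off by 3.00°.

D = (0.00, 0.00) ✓; D.y = 0.00, F.y = 0.00 ✓; |DF| = 20.30 ✓; ∠(UF, FD) = 90.00° ✓; |UF| = 11.20 ✓; bearing(U→J) − bearing(U→F) = 110.0° ✓; |UJ| = 11.20 ✓; ∠(UJ, JW) = 87.00° ✗; |JW| = 20.10 ✓.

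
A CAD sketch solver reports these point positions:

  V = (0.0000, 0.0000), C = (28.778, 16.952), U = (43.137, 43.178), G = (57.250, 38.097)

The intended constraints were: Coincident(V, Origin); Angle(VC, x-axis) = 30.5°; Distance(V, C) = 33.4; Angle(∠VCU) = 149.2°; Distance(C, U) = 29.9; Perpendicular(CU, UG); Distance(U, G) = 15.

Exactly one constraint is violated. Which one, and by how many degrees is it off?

Perpendicular(CU, UG) — off by 8.90°.

V = (0.00, 0.00) ✓; VC at 30.50° ✓; |VC| = 33.40 ✓; ∠VCU = 149.2° ✓; |CU| = 29.90 ✓; ∠(CU, UG) = 81.10° ✗; |UG| = 15.00 ✓.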